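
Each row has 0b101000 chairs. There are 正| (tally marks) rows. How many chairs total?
Convert 0b101000 (binary) → 32 + 8 = 40 (decimal)
Convert 正| (tally marks) → 5 + 1 = 6 (decimal)
Compute 40 × 6 = 240
240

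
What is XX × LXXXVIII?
Convert XX (Roman numeral) → 10 + 10 = 20 (decimal)
Convert LXXXVIII (Roman numeral) → 50 + 10 + 10 + 10 + 5 + 1 + 1 + 1 = 88 (decimal)
Compute 20 × 88 = 1760
1760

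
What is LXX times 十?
Convert LXX (Roman numeral) → 50 + 10 + 10 = 70 (decimal)
Convert 十 (Chinese numeral) → 1×10 = 10 (decimal)
Compute 70 × 10 = 700
700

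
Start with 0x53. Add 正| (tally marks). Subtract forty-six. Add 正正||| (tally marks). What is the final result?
Convert 0x53 (hexadecimal) → 5×16 + 3 = 83 (decimal)
Start: 83
Convert 正| (tally marks) → 5 + 1 = 6 (decimal)
83 + 6 = 89
Convert forty-six (English words) → 46 (decimal)
89 - 46 = 43
Convert 正正||| (tally marks) → 5 + 5 + 3 = 13 (decimal)
43 + 13 = 56
56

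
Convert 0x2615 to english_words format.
Convert 0x2615 (hexadecimal) → 2×4096 + 6×256 + 1×16 + 5 = 9749 (decimal)
Convert 9749 (decimal) → 9749 = 9×1000 + 7×100 + 49 → nine thousand seven hundred forty-nine (English words)
nine thousand seven hundred forty-nine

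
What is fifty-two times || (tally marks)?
Convert fifty-two (English words) → 52 (decimal)
Convert || (tally marks) → 2 (decimal)
Compute 52 × 2 = 104
104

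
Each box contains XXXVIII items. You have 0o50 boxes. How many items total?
Convert XXXVIII (Roman numeral) → 10 + 10 + 10 + 5 + 1 + 1 + 1 = 38 (decimal)
Convert 0o50 (octal) → 5×8 = 40 (decimal)
Compute 38 × 40 = 1520
1520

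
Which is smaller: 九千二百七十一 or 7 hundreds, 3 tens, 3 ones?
Convert 九千二百七十一 (Chinese numeral) → 9×1000 + 2×100 + 7×10 + 1 = 9271 (decimal)
Convert 7 hundreds, 3 tens, 3 ones (place-value notation) → 7×100 + 3×10 + 3 = 733 (decimal)
Compare 9271 vs 733: smaller = 733
733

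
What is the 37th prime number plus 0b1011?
The 37th prime number = 157
Convert 0b1011 (binary) → 8 + 2 + 1 = 11 (decimal)
Compute 157 + 11 = 168
168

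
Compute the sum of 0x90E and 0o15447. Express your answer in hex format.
Convert 0x90E (hexadecimal) → 9×256 + 14 = 2318 (decimal)
Convert 0o15447 (octal) → 1×4096 + 5×512 + 4×64 + 4×8 + 7 = 6951 (decimal)
Compute 2318 + 6951 = 9269
Convert 9269 (decimal) → 9269 = 2×4096 + 4×256 + 3×16 + 5 → 0x2435 (hexadecimal)
0x2435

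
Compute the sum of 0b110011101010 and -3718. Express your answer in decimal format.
Convert 0b110011101010 (binary) → 2048 + 1024 + 128 + 64 + 32 + 8 + 2 = 3306 (decimal)
Compute 3306 + -3718 = -412
-412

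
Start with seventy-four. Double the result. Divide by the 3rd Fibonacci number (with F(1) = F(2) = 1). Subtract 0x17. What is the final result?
Convert seventy-four (English words) → 74 (decimal)
Start: 74
74 × 2 = 148
Convert the 3rd Fibonacci number (with F(1) = F(2) = 1) (Fibonacci index) → 1, 1, 2 → 2 (decimal)
148 ÷ 2 = 74
Convert 0x17 (hexadecimal) → 1×16 + 7 = 23 (decimal)
74 - 23 = 51
51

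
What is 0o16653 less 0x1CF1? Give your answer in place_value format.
Convert 0o16653 (octal) → 1×4096 + 6×512 + 6×64 + 5×8 + 3 = 7595 (decimal)
Convert 0x1CF1 (hexadecimal) → 1×4096 + 12×256 + 15×16 + 1 = 7409 (decimal)
Compute 7595 - 7409 = 186
Convert 186 (decimal) → 186 = 1×100 + 8×10 + 6 → 1 hundred, 8 tens, 6 ones (place-value notation)
1 hundred, 8 tens, 6 ones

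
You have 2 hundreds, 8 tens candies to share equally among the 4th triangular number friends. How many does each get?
Convert 2 hundreds, 8 tens (place-value notation) → 2×100 + 8×10 = 280 (decimal)
Convert the 4th triangular number (triangular index) → 4×5/2 = 10 (decimal)
Compute 280 ÷ 10 = 28
28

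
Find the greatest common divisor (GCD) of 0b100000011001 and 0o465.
Convert 0b100000011001 (binary) → 2048 + 16 + 8 + 1 = 2073 (decimal)
Convert 0o465 (octal) → 4×64 + 6×8 + 5 = 309 (decimal)
Compute gcd(2073, 309) = 3
3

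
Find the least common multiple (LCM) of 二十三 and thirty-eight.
Convert 二十三 (Chinese numeral) → 2×10 + 3 = 23 (decimal)
Convert thirty-eight (English words) → 38 (decimal)
Compute lcm(23, 38) = 874
874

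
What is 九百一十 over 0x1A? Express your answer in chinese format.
Convert 九百一十 (Chinese numeral) → 9×100 + 1×10 = 910 (decimal)
Convert 0x1A (hexadecimal) → 1×16 + 10 = 26 (decimal)
Compute 910 ÷ 26 = 35
Convert 35 (decimal) → 35 = 3×10 + 5 → 三十五 (Chinese numeral)
三十五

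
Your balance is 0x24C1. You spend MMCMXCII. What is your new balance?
Convert 0x24C1 (hexadecimal) → 2×4096 + 4×256 + 12×16 + 1 = 9409 (decimal)
Convert MMCMXCII (Roman numeral) → 1000 + 1000 + 900 + 90 + 1 + 1 = 2992 (decimal)
Compute 9409 - 2992 = 6417
6417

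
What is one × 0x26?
Convert one (English words) → 1 (decimal)
Convert 0x26 (hexadecimal) → 2×16 + 6 = 38 (decimal)
Compute 1 × 38 = 38
38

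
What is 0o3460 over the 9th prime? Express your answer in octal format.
Convert 0o3460 (octal) → 3×512 + 4×64 + 6×8 = 1840 (decimal)
Convert the 9th prime (prime index) → 23 (decimal)
Compute 1840 ÷ 23 = 80
Convert 80 (decimal) → 80 = 1×64 + 2×8 → 0o120 (octal)
0o120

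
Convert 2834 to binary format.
Convert 2834 (decimal) → 2834 = 2048 + 512 + 256 + 16 + 2 → 0b101100010010 (binary)
0b101100010010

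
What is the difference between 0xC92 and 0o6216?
Convert 0xC92 (hexadecimal) → 12×256 + 9×16 + 2 = 3218 (decimal)
Convert 0o6216 (octal) → 6×512 + 2×64 + 1×8 + 6 = 3214 (decimal)
Difference: |3218 - 3214| = 4
4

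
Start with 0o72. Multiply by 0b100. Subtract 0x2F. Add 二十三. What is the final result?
Convert 0o72 (octal) → 7×8 + 2 = 58 (decimal)
Start: 58
Convert 0b100 (binary) → 4 (decimal)
58 × 4 = 232
Convert 0x2F (hexadecimal) → 2×16 + 15 = 47 (decimal)
232 - 47 = 185
Convert 二十三 (Chinese numeral) → 2×10 + 3 = 23 (decimal)
185 + 23 = 208
208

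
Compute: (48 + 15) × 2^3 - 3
Convert 2^3 (power) → 8 (decimal)
Expression in decimal: (48 + 15) × 8 - 3
Parentheses first: 48 + 15 = 63
Multiply: 63 × 8 = 504
Subtract: 504 - 3 = 501
501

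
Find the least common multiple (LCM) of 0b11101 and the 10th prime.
Convert 0b11101 (binary) → 16 + 8 + 4 + 1 = 29 (decimal)
Convert the 10th prime (prime index) → 29 (decimal)
Compute lcm(29, 29) = 29
29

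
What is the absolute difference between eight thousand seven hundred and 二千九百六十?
Convert eight thousand seven hundred (English words) → 8×1000 + 7×100 = 8700 (decimal)
Convert 二千九百六十 (Chinese numeral) → 2×1000 + 9×100 + 6×10 = 2960 (decimal)
Compute |8700 - 2960| = 5740
5740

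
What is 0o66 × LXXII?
Convert 0o66 (octal) → 6×8 + 6 = 54 (decimal)
Convert LXXII (Roman numeral) → 50 + 10 + 10 + 1 + 1 = 72 (decimal)
Compute 54 × 72 = 3888
3888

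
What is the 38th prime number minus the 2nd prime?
The 38th prime number = 163
Convert the 2nd prime (prime index) → 3 (decimal)
Compute 163 - 3 = 160
160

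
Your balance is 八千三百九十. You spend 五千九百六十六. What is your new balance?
Convert 八千三百九十 (Chinese numeral) → 8×1000 + 3×100 + 9×10 = 8390 (decimal)
Convert 五千九百六十六 (Chinese numeral) → 5×1000 + 9×100 + 6×10 + 6 = 5966 (decimal)
Compute 8390 - 5966 = 2424
2424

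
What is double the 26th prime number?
The 26th prime number = 101
Compute 101 × 2 = 202
202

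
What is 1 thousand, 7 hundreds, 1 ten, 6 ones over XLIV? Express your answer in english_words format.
Convert 1 thousand, 7 hundreds, 1 ten, 6 ones (place-value notation) → 1×1000 + 7×100 + 1×10 + 6 = 1716 (decimal)
Convert XLIV (Roman numeral) → 40 + 4 = 44 (decimal)
Compute 1716 ÷ 44 = 39
Convert 39 (decimal) → thirty-nine (English words)
thirty-nine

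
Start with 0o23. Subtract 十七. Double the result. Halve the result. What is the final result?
Convert 0o23 (octal) → 2×8 + 3 = 19 (decimal)
Start: 19
Convert 十七 (Chinese numeral) → 1×10 + 7 = 17 (decimal)
19 - 17 = 2
2 × 2 = 4
4 ÷ 2 = 2
2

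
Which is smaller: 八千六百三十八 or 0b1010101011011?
Convert 八千六百三十八 (Chinese numeral) → 8×1000 + 6×100 + 3×10 + 8 = 8638 (decimal)
Convert 0b1010101011011 (binary) → 4096 + 1024 + 256 + 64 + 16 + 8 + 2 + 1 = 5467 (decimal)
Compare 8638 vs 5467: smaller = 5467
5467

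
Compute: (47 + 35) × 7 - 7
Parentheses first: 47 + 35 = 82
Multiply: 82 × 7 = 574
Subtract: 574 - 7 = 567
567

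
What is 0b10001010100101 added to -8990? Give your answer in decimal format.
Convert 0b10001010100101 (binary) → 8192 + 512 + 128 + 32 + 4 + 1 = 8869 (decimal)
Compute 8869 + -8990 = -121
-121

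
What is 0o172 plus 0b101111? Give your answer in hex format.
Convert 0o172 (octal) → 1×64 + 7×8 + 2 = 122 (decimal)
Convert 0b101111 (binary) → 32 + 8 + 4 + 2 + 1 = 47 (decimal)
Compute 122 + 47 = 169
Convert 169 (decimal) → 169 = 10×16 + 9 → 0xA9 (hexadecimal)
0xA9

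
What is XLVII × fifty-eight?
Convert XLVII (Roman numeral) → 40 + 5 + 1 + 1 = 47 (decimal)
Convert fifty-eight (English words) → 58 (decimal)
Compute 47 × 58 = 2726
2726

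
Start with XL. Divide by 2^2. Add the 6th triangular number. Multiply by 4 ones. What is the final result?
Convert XL (Roman numeral) → 40 (decimal)
Start: 40
Convert 2^2 (power) → 4 (decimal)
40 ÷ 4 = 10
Convert the 6th triangular number (triangular index) → 6×7/2 = 21 (decimal)
10 + 21 = 31
Convert 4 ones (place-value notation) → 4 (decimal)
31 × 4 = 124
124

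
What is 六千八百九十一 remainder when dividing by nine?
Convert 六千八百九十一 (Chinese numeral) → 6×1000 + 8×100 + 9×10 + 1 = 6891 (decimal)
Convert nine (English words) → 9 (decimal)
Compute 6891 mod 9 = 6
6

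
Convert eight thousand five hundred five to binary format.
Convert eight thousand five hundred five (English words) → 8×1000 + 5×100 + 5 = 8505 (decimal)
Convert 8505 (decimal) → 8505 = 8192 + 256 + 32 + 16 + 8 + 1 → 0b10000100111001 (binary)
0b10000100111001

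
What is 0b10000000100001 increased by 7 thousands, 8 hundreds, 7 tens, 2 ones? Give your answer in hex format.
Convert 0b10000000100001 (binary) → 8192 + 32 + 1 = 8225 (decimal)
Convert 7 thousands, 8 hundreds, 7 tens, 2 ones (place-value notation) → 7×1000 + 8×100 + 7×10 + 2 = 7872 (decimal)
Compute 8225 + 7872 = 16097
Convert 16097 (decimal) → 16097 = 3×4096 + 14×256 + 14×16 + 1 → 0x3EE1 (hexadecimal)
0x3EE1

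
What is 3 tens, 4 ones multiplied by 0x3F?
Convert 3 tens, 4 ones (place-value notation) → 3×10 + 4 = 34 (decimal)
Convert 0x3F (hexadecimal) → 3×16 + 15 = 63 (decimal)
Compute 34 × 63 = 2142
2142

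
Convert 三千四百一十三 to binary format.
Convert 三千四百一十三 (Chinese numeral) → 3×1000 + 4×100 + 1×10 + 3 = 3413 (decimal)
Convert 3413 (decimal) → 3413 = 2048 + 1024 + 256 + 64 + 16 + 4 + 1 → 0b110101010101 (binary)
0b110101010101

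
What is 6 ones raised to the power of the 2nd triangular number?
Convert 6 ones (place-value notation) → 6 (decimal)
Convert the 2nd triangular number (triangular index) → 2×3/2 = 3 (decimal)
Compute 6 ^ 3 = 216
216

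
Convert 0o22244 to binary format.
Convert 0o22244 (octal) → 2×4096 + 2×512 + 2×64 + 4×8 + 4 = 9380 (decimal)
Convert 9380 (decimal) → 9380 = 8192 + 1024 + 128 + 32 + 4 → 0b10010010100100 (binary)
0b10010010100100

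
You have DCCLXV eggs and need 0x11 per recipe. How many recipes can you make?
Convert DCCLXV (Roman numeral) → 500 + 100 + 100 + 50 + 10 + 5 = 765 (decimal)
Convert 0x11 (hexadecimal) → 1×16 + 1 = 17 (decimal)
Compute 765 ÷ 17 = 45
45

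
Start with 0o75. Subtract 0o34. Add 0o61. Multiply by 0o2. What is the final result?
Convert 0o75 (octal) → 7×8 + 5 = 61 (decimal)
Start: 61
Convert 0o34 (octal) → 3×8 + 4 = 28 (decimal)
61 - 28 = 33
Convert 0o61 (octal) → 6×8 + 1 = 49 (decimal)
33 + 49 = 82
Convert 0o2 (octal) → 2 (decimal)
82 × 2 = 164
164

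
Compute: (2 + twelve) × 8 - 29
Convert twelve (English words) → 12 (decimal)
Expression in decimal: (2 + 12) × 8 - 29
Parentheses first: 2 + 12 = 14
Multiply: 14 × 8 = 112
Subtract: 112 - 29 = 83
83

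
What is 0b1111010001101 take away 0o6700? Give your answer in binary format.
Convert 0b1111010001101 (binary) → 4096 + 2048 + 1024 + 512 + 128 + 8 + 4 + 1 = 7821 (decimal)
Convert 0o6700 (octal) → 6×512 + 7×64 = 3520 (decimal)
Compute 7821 - 3520 = 4301
Convert 4301 (decimal) → 4301 = 4096 + 128 + 64 + 8 + 4 + 1 → 0b1000011001101 (binary)
0b1000011001101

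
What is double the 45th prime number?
The 45th prime number = 197
Compute 197 × 2 = 394
394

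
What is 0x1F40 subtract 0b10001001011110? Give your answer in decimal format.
Convert 0x1F40 (hexadecimal) → 1×4096 + 15×256 + 4×16 = 8000 (decimal)
Convert 0b10001001011110 (binary) → 8192 + 512 + 64 + 16 + 8 + 4 + 2 = 8798 (decimal)
Compute 8000 - 8798 = -798
-798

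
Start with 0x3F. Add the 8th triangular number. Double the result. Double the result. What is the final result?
Convert 0x3F (hexadecimal) → 3×16 + 15 = 63 (decimal)
Start: 63
Convert the 8th triangular number (triangular index) → 8×9/2 = 36 (decimal)
63 + 36 = 99
99 × 2 = 198
198 × 2 = 396
396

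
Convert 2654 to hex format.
Convert 2654 (decimal) → 2654 = 10×256 + 5×16 + 14 → 0xA5E (hexadecimal)
0xA5E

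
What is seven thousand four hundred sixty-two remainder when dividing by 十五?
Convert seven thousand four hundred sixty-two (English words) → 7×1000 + 4×100 + 62 = 7462 (decimal)
Convert 十五 (Chinese numeral) → 1×10 + 5 = 15 (decimal)
Compute 7462 mod 15 = 7
7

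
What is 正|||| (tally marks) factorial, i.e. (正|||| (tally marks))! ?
Convert 正|||| (tally marks) → 5 + 4 = 9 (decimal)
Compute 9! = 362880
362880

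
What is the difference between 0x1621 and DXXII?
Convert 0x1621 (hexadecimal) → 1×4096 + 6×256 + 2×16 + 1 = 5665 (decimal)
Convert DXXII (Roman numeral) → 500 + 10 + 10 + 1 + 1 = 522 (decimal)
Difference: |5665 - 522| = 5143
5143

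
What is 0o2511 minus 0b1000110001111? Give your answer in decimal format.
Convert 0o2511 (octal) → 2×512 + 5×64 + 1×8 + 1 = 1353 (decimal)
Convert 0b1000110001111 (binary) → 4096 + 256 + 128 + 8 + 4 + 2 + 1 = 4495 (decimal)
Compute 1353 - 4495 = -3142
-3142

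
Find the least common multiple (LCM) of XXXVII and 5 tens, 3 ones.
Convert XXXVII (Roman numeral) → 10 + 10 + 10 + 5 + 1 + 1 = 37 (decimal)
Convert 5 tens, 3 ones (place-value notation) → 5×10 + 3 = 53 (decimal)
Compute lcm(37, 53) = 1961
1961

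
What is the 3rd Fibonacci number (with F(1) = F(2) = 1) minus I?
The 3rd Fibonacci number (with F(1) = F(2) = 1): 1, 1, 2 → 2
Convert I (Roman numeral) → 1 (decimal)
Compute 2 - 1 = 1
1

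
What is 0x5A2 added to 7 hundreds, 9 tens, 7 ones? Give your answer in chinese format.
Convert 0x5A2 (hexadecimal) → 5×256 + 10×16 + 2 = 1442 (decimal)
Convert 7 hundreds, 9 tens, 7 ones (place-value notation) → 7×100 + 9×10 + 7 = 797 (decimal)
Compute 1442 + 797 = 2239
Convert 2239 (decimal) → 2239 = 2×1000 + 2×100 + 3×10 + 9 → 二千二百三十九 (Chinese numeral)
二千二百三十九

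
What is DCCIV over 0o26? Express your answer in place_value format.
Convert DCCIV (Roman numeral) → 500 + 100 + 100 + 4 = 704 (decimal)
Convert 0o26 (octal) → 2×8 + 6 = 22 (decimal)
Compute 704 ÷ 22 = 32
Convert 32 (decimal) → 32 = 3×10 + 2 → 3 tens, 2 ones (place-value notation)
3 tens, 2 ones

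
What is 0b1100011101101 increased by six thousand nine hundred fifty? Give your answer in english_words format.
Convert 0b1100011101101 (binary) → 4096 + 2048 + 128 + 64 + 32 + 8 + 4 + 1 = 6381 (decimal)
Convert six thousand nine hundred fifty (English words) → 6×1000 + 9×100 + 50 = 6950 (decimal)
Compute 6381 + 6950 = 13331
Convert 13331 (decimal) → 13331 = 13×1000 + 3×100 + 31 → thirteen thousand three hundred thirty-one (English words)
thirteen thousand three hundred thirty-one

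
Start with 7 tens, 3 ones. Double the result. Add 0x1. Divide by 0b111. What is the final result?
Convert 7 tens, 3 ones (place-value notation) → 7×10 + 3 = 73 (decimal)
Start: 73
73 × 2 = 146
Convert 0x1 (hexadecimal) → 1 (decimal)
146 + 1 = 147
Convert 0b111 (binary) → 4 + 2 + 1 = 7 (decimal)
147 ÷ 7 = 21
21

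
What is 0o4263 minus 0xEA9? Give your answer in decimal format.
Convert 0o4263 (octal) → 4×512 + 2×64 + 6×8 + 3 = 2227 (decimal)
Convert 0xEA9 (hexadecimal) → 14×256 + 10×16 + 9 = 3753 (decimal)
Compute 2227 - 3753 = -1526
-1526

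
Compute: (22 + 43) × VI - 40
Convert VI (Roman numeral) → 5 + 1 = 6 (decimal)
Expression in decimal: (22 + 43) × 6 - 40
Parentheses first: 22 + 43 = 65
Multiply: 65 × 6 = 390
Subtract: 390 - 40 = 350
350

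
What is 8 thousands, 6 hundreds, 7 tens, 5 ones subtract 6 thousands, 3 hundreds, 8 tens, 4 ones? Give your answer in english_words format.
Convert 8 thousands, 6 hundreds, 7 tens, 5 ones (place-value notation) → 8×1000 + 6×100 + 7×10 + 5 = 8675 (decimal)
Convert 6 thousands, 3 hundreds, 8 tens, 4 ones (place-value notation) → 6×1000 + 3×100 + 8×10 + 4 = 6384 (decimal)
Compute 8675 - 6384 = 2291
Convert 2291 (decimal) → 2291 = 2×1000 + 2×100 + 91 → two thousand two hundred ninety-one (English words)
two thousand two hundred ninety-one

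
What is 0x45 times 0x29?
Convert 0x45 (hexadecimal) → 4×16 + 5 = 69 (decimal)
Convert 0x29 (hexadecimal) → 2×16 + 9 = 41 (decimal)
Compute 69 × 41 = 2829
2829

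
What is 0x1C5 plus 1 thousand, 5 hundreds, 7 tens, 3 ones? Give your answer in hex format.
Convert 0x1C5 (hexadecimal) → 1×256 + 12×16 + 5 = 453 (decimal)
Convert 1 thousand, 5 hundreds, 7 tens, 3 ones (place-value notation) → 1×1000 + 5×100 + 7×10 + 3 = 1573 (decimal)
Compute 453 + 1573 = 2026
Convert 2026 (decimal) → 2026 = 7×256 + 14×16 + 10 → 0x7EA (hexadecimal)
0x7EA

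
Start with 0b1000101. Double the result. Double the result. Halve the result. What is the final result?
Convert 0b1000101 (binary) → 64 + 4 + 1 = 69 (decimal)
Start: 69
69 × 2 = 138
138 × 2 = 276
276 ÷ 2 = 138
138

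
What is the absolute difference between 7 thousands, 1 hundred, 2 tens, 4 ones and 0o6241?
Convert 7 thousands, 1 hundred, 2 tens, 4 ones (place-value notation) → 7×1000 + 1×100 + 2×10 + 4 = 7124 (decimal)
Convert 0o6241 (octal) → 6×512 + 2×64 + 4×8 + 1 = 3233 (decimal)
Compute |7124 - 3233| = 3891
3891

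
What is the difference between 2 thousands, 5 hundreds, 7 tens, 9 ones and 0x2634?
Convert 2 thousands, 5 hundreds, 7 tens, 9 ones (place-value notation) → 2×1000 + 5×100 + 7×10 + 9 = 2579 (decimal)
Convert 0x2634 (hexadecimal) → 2×4096 + 6×256 + 3×16 + 4 = 9780 (decimal)
Difference: |2579 - 9780| = 7201
7201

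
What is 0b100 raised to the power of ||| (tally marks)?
Convert 0b100 (binary) → 4 (decimal)
Convert ||| (tally marks) → 3 (decimal)
Compute 4 ^ 3 = 64
64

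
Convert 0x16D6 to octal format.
Convert 0x16D6 (hexadecimal) → 1×4096 + 6×256 + 13×16 + 6 = 5846 (decimal)
Convert 5846 (decimal) → 5846 = 1×4096 + 3×512 + 3×64 + 2×8 + 6 → 0o13326 (octal)
0o13326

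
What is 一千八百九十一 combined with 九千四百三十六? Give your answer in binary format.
Convert 一千八百九十一 (Chinese numeral) → 1×1000 + 8×100 + 9×10 + 1 = 1891 (decimal)
Convert 九千四百三十六 (Chinese numeral) → 9×1000 + 4×100 + 3×10 + 6 = 9436 (decimal)
Compute 1891 + 9436 = 11327
Convert 11327 (decimal) → 11327 = 8192 + 2048 + 1024 + 32 + 16 + 8 + 4 + 2 + 1 → 0b10110000111111 (binary)
0b10110000111111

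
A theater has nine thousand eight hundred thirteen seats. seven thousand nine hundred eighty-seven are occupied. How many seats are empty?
Convert nine thousand eight hundred thirteen (English words) → 9×1000 + 8×100 + 13 = 9813 (decimal)
Convert seven thousand nine hundred eighty-seven (English words) → 7×1000 + 9×100 + 87 = 7987 (decimal)
Compute 9813 - 7987 = 1826
1826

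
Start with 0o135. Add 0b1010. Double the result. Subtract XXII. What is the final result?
Convert 0o135 (octal) → 1×64 + 3×8 + 5 = 93 (decimal)
Start: 93
Convert 0b1010 (binary) → 8 + 2 = 10 (decimal)
93 + 10 = 103
103 × 2 = 206
Convert XXII (Roman numeral) → 10 + 10 + 1 + 1 = 22 (decimal)
206 - 22 = 184
184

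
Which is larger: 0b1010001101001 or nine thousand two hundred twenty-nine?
Convert 0b1010001101001 (binary) → 4096 + 1024 + 64 + 32 + 8 + 1 = 5225 (decimal)
Convert nine thousand two hundred twenty-nine (English words) → 9×1000 + 2×100 + 29 = 9229 (decimal)
Compare 5225 vs 9229: larger = 9229
9229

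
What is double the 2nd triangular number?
The 2nd triangular number = 2×3/2 = 3
Compute 3 × 2 = 6
6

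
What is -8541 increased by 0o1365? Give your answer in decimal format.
Convert 0o1365 (octal) → 1×512 + 3×64 + 6×8 + 5 = 757 (decimal)
Compute -8541 + 757 = -7784
-7784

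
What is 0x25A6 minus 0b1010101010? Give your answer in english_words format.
Convert 0x25A6 (hexadecimal) → 2×4096 + 5×256 + 10×16 + 6 = 9638 (decimal)
Convert 0b1010101010 (binary) → 512 + 128 + 32 + 8 + 2 = 682 (decimal)
Compute 9638 - 682 = 8956
Convert 8956 (decimal) → 8956 = 8×1000 + 9×100 + 56 → eight thousand nine hundred fifty-six (English words)
eight thousand nine hundred fifty-six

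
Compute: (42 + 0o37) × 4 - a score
Convert 0o37 (octal) → 3×8 + 7 = 31 (decimal)
Convert a score (colloquial) → 20 (decimal)
Expression in decimal: (42 + 31) × 4 - 20
Parentheses first: 42 + 31 = 73
Multiply: 73 × 4 = 292
Subtract: 292 - 20 = 272
272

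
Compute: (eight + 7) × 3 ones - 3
Convert eight (English words) → 8 (decimal)
Convert 3 ones (place-value notation) → 3 (decimal)
Expression in decimal: (8 + 7) × 3 - 3
Parentheses first: 8 + 7 = 15
Multiply: 15 × 3 = 45
Subtract: 45 - 3 = 42
42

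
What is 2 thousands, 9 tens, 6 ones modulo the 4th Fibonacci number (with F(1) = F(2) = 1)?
Convert 2 thousands, 9 tens, 6 ones (place-value notation) → 2×1000 + 9×10 + 6 = 2096 (decimal)
Convert the 4th Fibonacci number (with F(1) = F(2) = 1) (Fibonacci index) → 1, 1, 2, 3 → 3 (decimal)
Compute 2096 mod 3 = 2
2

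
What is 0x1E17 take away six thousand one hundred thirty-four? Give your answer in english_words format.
Convert 0x1E17 (hexadecimal) → 1×4096 + 14×256 + 1×16 + 7 = 7703 (decimal)
Convert six thousand one hundred thirty-four (English words) → 6×1000 + 1×100 + 34 = 6134 (decimal)
Compute 7703 - 6134 = 1569
Convert 1569 (decimal) → 1569 = 1×1000 + 5×100 + 69 → one thousand five hundred sixty-nine (English words)
one thousand five hundred sixty-nine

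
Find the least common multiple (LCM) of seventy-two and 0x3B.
Convert seventy-two (English words) → 72 (decimal)
Convert 0x3B (hexadecimal) → 3×16 + 11 = 59 (decimal)
Compute lcm(72, 59) = 4248
4248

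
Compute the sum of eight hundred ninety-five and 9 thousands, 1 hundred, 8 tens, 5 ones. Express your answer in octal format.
Convert eight hundred ninety-five (English words) → 8×100 + 95 = 895 (decimal)
Convert 9 thousands, 1 hundred, 8 tens, 5 ones (place-value notation) → 9×1000 + 1×100 + 8×10 + 5 = 9185 (decimal)
Compute 895 + 9185 = 10080
Convert 10080 (decimal) → 10080 = 2×4096 + 3×512 + 5×64 + 4×8 → 0o23540 (octal)
0o23540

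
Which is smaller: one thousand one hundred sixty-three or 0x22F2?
Convert one thousand one hundred sixty-three (English words) → 1×1000 + 1×100 + 63 = 1163 (decimal)
Convert 0x22F2 (hexadecimal) → 2×4096 + 2×256 + 15×16 + 2 = 8946 (decimal)
Compare 1163 vs 8946: smaller = 1163
1163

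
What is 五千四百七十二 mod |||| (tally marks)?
Convert 五千四百七十二 (Chinese numeral) → 5×1000 + 4×100 + 7×10 + 2 = 5472 (decimal)
Convert |||| (tally marks) → 4 (decimal)
Compute 5472 mod 4 = 0
0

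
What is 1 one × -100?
Convert 1 one (place-value notation) → 1 (decimal)
Compute 1 × -100 = -100
-100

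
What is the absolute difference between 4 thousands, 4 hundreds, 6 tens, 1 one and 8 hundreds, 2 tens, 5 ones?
Convert 4 thousands, 4 hundreds, 6 tens, 1 one (place-value notation) → 4×1000 + 4×100 + 6×10 + 1 = 4461 (decimal)
Convert 8 hundreds, 2 tens, 5 ones (place-value notation) → 8×100 + 2×10 + 5 = 825 (decimal)
Compute |4461 - 825| = 3636
3636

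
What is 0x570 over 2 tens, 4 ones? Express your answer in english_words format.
Convert 0x570 (hexadecimal) → 5×256 + 7×16 = 1392 (decimal)
Convert 2 tens, 4 ones (place-value notation) → 2×10 + 4 = 24 (decimal)
Compute 1392 ÷ 24 = 58
Convert 58 (decimal) → fifty-eight (English words)
fifty-eight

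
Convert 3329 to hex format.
Convert 3329 (decimal) → 3329 = 13×256 + 1 → 0xD01 (hexadecimal)
0xD01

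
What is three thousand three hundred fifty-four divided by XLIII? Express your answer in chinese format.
Convert three thousand three hundred fifty-four (English words) → 3×1000 + 3×100 + 54 = 3354 (decimal)
Convert XLIII (Roman numeral) → 40 + 1 + 1 + 1 = 43 (decimal)
Compute 3354 ÷ 43 = 78
Convert 78 (decimal) → 78 = 7×10 + 8 → 七十八 (Chinese numeral)
七十八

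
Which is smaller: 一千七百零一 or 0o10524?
Convert 一千七百零一 (Chinese numeral) → 1×1000 + 7×100 + 1 = 1701 (decimal)
Convert 0o10524 (octal) → 1×4096 + 5×64 + 2×8 + 4 = 4436 (decimal)
Compare 1701 vs 4436: smaller = 1701
1701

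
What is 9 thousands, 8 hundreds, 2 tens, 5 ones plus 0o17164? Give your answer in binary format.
Convert 9 thousands, 8 hundreds, 2 tens, 5 ones (place-value notation) → 9×1000 + 8×100 + 2×10 + 5 = 9825 (decimal)
Convert 0o17164 (octal) → 1×4096 + 7×512 + 1×64 + 6×8 + 4 = 7796 (decimal)
Compute 9825 + 7796 = 17621
Convert 17621 (decimal) → 17621 = 16384 + 1024 + 128 + 64 + 16 + 4 + 1 → 0b100010011010101 (binary)
0b100010011010101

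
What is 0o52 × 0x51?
Convert 0o52 (octal) → 5×8 + 2 = 42 (decimal)
Convert 0x51 (hexadecimal) → 5×16 + 1 = 81 (decimal)
Compute 42 × 81 = 3402
3402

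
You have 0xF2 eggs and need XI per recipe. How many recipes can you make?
Convert 0xF2 (hexadecimal) → 15×16 + 2 = 242 (decimal)
Convert XI (Roman numeral) → 10 + 1 = 11 (decimal)
Compute 242 ÷ 11 = 22
22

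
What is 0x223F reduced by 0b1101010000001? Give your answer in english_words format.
Convert 0x223F (hexadecimal) → 2×4096 + 2×256 + 3×16 + 15 = 8767 (decimal)
Convert 0b1101010000001 (binary) → 4096 + 2048 + 512 + 128 + 1 = 6785 (decimal)
Compute 8767 - 6785 = 1982
Convert 1982 (decimal) → 1982 = 1×1000 + 9×100 + 82 → one thousand nine hundred eighty-two (English words)
one thousand nine hundred eighty-two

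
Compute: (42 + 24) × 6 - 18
Parentheses first: 42 + 24 = 66
Multiply: 66 × 6 = 396
Subtract: 396 - 18 = 378
378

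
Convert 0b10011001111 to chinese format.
Convert 0b10011001111 (binary) → 1024 + 128 + 64 + 8 + 4 + 2 + 1 = 1231 (decimal)
Convert 1231 (decimal) → 1231 = 1×1000 + 2×100 + 3×10 + 1 → 一千二百三十一 (Chinese numeral)
一千二百三十一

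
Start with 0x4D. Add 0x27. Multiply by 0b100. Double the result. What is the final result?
Convert 0x4D (hexadecimal) → 4×16 + 13 = 77 (decimal)
Start: 77
Convert 0x27 (hexadecimal) → 2×16 + 7 = 39 (decimal)
77 + 39 = 116
Convert 0b100 (binary) → 4 (decimal)
116 × 4 = 464
464 × 2 = 928
928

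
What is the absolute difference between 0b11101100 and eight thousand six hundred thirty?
Convert 0b11101100 (binary) → 128 + 64 + 32 + 8 + 4 = 236 (decimal)
Convert eight thousand six hundred thirty (English words) → 8×1000 + 6×100 + 30 = 8630 (decimal)
Compute |236 - 8630| = 8394
8394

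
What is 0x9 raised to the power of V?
Convert 0x9 (hexadecimal) → 9 (decimal)
Convert V (Roman numeral) → 5 (decimal)
Compute 9 ^ 5 = 59049
59049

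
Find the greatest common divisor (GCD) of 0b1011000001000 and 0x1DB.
Convert 0b1011000001000 (binary) → 4096 + 1024 + 512 + 8 = 5640 (decimal)
Convert 0x1DB (hexadecimal) → 1×256 + 13×16 + 11 = 475 (decimal)
Compute gcd(5640, 475) = 5
5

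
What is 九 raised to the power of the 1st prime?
Convert 九 (Chinese numeral) → 9 (decimal)
Convert the 1st prime (prime index) → 2 (decimal)
Compute 9 ^ 2 = 81
81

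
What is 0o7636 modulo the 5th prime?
Convert 0o7636 (octal) → 7×512 + 6×64 + 3×8 + 6 = 3998 (decimal)
Convert the 5th prime (prime index) → 11 (decimal)
Compute 3998 mod 11 = 5
5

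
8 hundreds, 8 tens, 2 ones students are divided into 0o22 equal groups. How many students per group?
Convert 8 hundreds, 8 tens, 2 ones (place-value notation) → 8×100 + 8×10 + 2 = 882 (decimal)
Convert 0o22 (octal) → 2×8 + 2 = 18 (decimal)
Compute 882 ÷ 18 = 49
49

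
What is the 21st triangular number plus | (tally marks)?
The 21st triangular number = 21×22/2 = 231
Convert | (tally marks) → 1 (decimal)
Compute 231 + 1 = 232
232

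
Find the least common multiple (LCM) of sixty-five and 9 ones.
Convert sixty-five (English words) → 65 (decimal)
Convert 9 ones (place-value notation) → 9 (decimal)
Compute lcm(65, 9) = 585
585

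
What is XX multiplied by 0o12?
Convert XX (Roman numeral) → 10 + 10 = 20 (decimal)
Convert 0o12 (octal) → 1×8 + 2 = 10 (decimal)
Compute 20 × 10 = 200
200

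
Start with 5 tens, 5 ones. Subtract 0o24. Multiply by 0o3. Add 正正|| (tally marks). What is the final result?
Convert 5 tens, 5 ones (place-value notation) → 5×10 + 5 = 55 (decimal)
Start: 55
Convert 0o24 (octal) → 2×8 + 4 = 20 (decimal)
55 - 20 = 35
Convert 0o3 (octal) → 3 (decimal)
35 × 3 = 105
Convert 正正|| (tally marks) → 5 + 5 + 2 = 12 (decimal)
105 + 12 = 117
117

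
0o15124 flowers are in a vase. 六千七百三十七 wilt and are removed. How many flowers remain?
Convert 0o15124 (octal) → 1×4096 + 5×512 + 1×64 + 2×8 + 4 = 6740 (decimal)
Convert 六千七百三十七 (Chinese numeral) → 6×1000 + 7×100 + 3×10 + 7 = 6737 (decimal)
Compute 6740 - 6737 = 3
3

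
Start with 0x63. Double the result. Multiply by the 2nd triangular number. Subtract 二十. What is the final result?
Convert 0x63 (hexadecimal) → 6×16 + 3 = 99 (decimal)
Start: 99
99 × 2 = 198
Convert the 2nd triangular number (triangular index) → 2×3/2 = 3 (decimal)
198 × 3 = 594
Convert 二十 (Chinese numeral) → 2×10 = 20 (decimal)
594 - 20 = 574
574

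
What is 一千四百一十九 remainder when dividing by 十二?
Convert 一千四百一十九 (Chinese numeral) → 1×1000 + 4×100 + 1×10 + 9 = 1419 (decimal)
Convert 十二 (Chinese numeral) → 1×10 + 2 = 12 (decimal)
Compute 1419 mod 12 = 3
3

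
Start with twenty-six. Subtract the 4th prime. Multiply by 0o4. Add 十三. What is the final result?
Convert twenty-six (English words) → 26 (decimal)
Start: 26
Convert the 4th prime (prime index) → 7 (decimal)
26 - 7 = 19
Convert 0o4 (octal) → 4 (decimal)
19 × 4 = 76
Convert 十三 (Chinese numeral) → 1×10 + 3 = 13 (decimal)
76 + 13 = 89
89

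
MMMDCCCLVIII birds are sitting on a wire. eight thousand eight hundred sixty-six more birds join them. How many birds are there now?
Convert MMMDCCCLVIII (Roman numeral) → 1000 + 1000 + 1000 + 500 + 100 + 100 + 100 + 50 + 5 + 1 + 1 + 1 = 3858 (decimal)
Convert eight thousand eight hundred sixty-six (English words) → 8×1000 + 8×100 + 66 = 8866 (decimal)
Compute 3858 + 8866 = 12724
12724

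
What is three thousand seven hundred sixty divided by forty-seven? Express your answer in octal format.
Convert three thousand seven hundred sixty (English words) → 3×1000 + 7×100 + 60 = 3760 (decimal)
Convert forty-seven (English words) → 47 (decimal)
Compute 3760 ÷ 47 = 80
Convert 80 (decimal) → 80 = 1×64 + 2×8 → 0o120 (octal)
0o120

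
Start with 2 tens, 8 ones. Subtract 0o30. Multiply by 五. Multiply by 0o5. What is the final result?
Convert 2 tens, 8 ones (place-value notation) → 2×10 + 8 = 28 (decimal)
Start: 28
Convert 0o30 (octal) → 3×8 = 24 (decimal)
28 - 24 = 4
Convert 五 (Chinese numeral) → 5 (decimal)
4 × 5 = 20
Convert 0o5 (octal) → 5 (decimal)
20 × 5 = 100
100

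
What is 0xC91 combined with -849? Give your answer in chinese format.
Convert 0xC91 (hexadecimal) → 12×256 + 9×16 + 1 = 3217 (decimal)
Compute 3217 + -849 = 2368
Convert 2368 (decimal) → 2368 = 2×1000 + 3×100 + 6×10 + 8 → 二千三百六十八 (Chinese numeral)
二千三百六十八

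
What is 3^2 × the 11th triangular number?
Convert 3^2 (power) → 9 (decimal)
Convert the 11th triangular number (triangular index) → 11×12/2 = 66 (decimal)
Compute 9 × 66 = 594
594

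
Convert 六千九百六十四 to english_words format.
Convert 六千九百六十四 (Chinese numeral) → 6×1000 + 9×100 + 6×10 + 4 = 6964 (decimal)
Convert 6964 (decimal) → 6964 = 6×1000 + 9×100 + 64 → six thousand nine hundred sixty-four (English words)
six thousand nine hundred sixty-four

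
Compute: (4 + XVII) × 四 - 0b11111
Convert XVII (Roman numeral) → 10 + 5 + 1 + 1 = 17 (decimal)
Convert 四 (Chinese numeral) → 4 (decimal)
Convert 0b11111 (binary) → 16 + 8 + 4 + 2 + 1 = 31 (decimal)
Expression in decimal: (4 + 17) × 4 - 31
Parentheses first: 4 + 17 = 21
Multiply: 21 × 4 = 84
Subtract: 84 - 31 = 53
53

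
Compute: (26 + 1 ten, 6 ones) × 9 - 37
Convert 1 ten, 6 ones (place-value notation) → 1×10 + 6 = 16 (decimal)
Expression in decimal: (26 + 16) × 9 - 37
Parentheses first: 26 + 16 = 42
Multiply: 42 × 9 = 378
Subtract: 378 - 37 = 341
341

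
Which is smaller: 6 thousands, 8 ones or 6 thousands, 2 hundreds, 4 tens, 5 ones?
Convert 6 thousands, 8 ones (place-value notation) → 6×1000 + 8 = 6008 (decimal)
Convert 6 thousands, 2 hundreds, 4 tens, 5 ones (place-value notation) → 6×1000 + 2×100 + 4×10 + 5 = 6245 (decimal)
Compare 6008 vs 6245: smaller = 6008
6008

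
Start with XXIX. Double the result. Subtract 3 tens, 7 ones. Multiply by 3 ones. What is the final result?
Convert XXIX (Roman numeral) → 10 + 10 + 9 = 29 (decimal)
Start: 29
29 × 2 = 58
Convert 3 tens, 7 ones (place-value notation) → 3×10 + 7 = 37 (decimal)
58 - 37 = 21
Convert 3 ones (place-value notation) → 3 (decimal)
21 × 3 = 63
63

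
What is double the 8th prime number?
The 8th prime number = 19
Compute 19 × 2 = 38
38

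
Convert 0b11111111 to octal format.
Convert 0b11111111 (binary) → 128 + 64 + 32 + 16 + 8 + 4 + 2 + 1 = 255 (decimal)
Convert 255 (decimal) → 255 = 3×64 + 7×8 + 7 → 0o377 (octal)
0o377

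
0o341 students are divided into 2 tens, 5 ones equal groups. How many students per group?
Convert 0o341 (octal) → 3×64 + 4×8 + 1 = 225 (decimal)
Convert 2 tens, 5 ones (place-value notation) → 2×10 + 5 = 25 (decimal)
Compute 225 ÷ 25 = 9
9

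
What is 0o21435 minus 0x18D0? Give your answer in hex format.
Convert 0o21435 (octal) → 2×4096 + 1×512 + 4×64 + 3×8 + 5 = 8989 (decimal)
Convert 0x18D0 (hexadecimal) → 1×4096 + 8×256 + 13×16 = 6352 (decimal)
Compute 8989 - 6352 = 2637
Convert 2637 (decimal) → 2637 = 10×256 + 4×16 + 13 → 0xA4D (hexadecimal)
0xA4D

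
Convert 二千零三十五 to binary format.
Convert 二千零三十五 (Chinese numeral) → 2×1000 + 3×10 + 5 = 2035 (decimal)
Convert 2035 (decimal) → 2035 = 1024 + 512 + 256 + 128 + 64 + 32 + 16 + 2 + 1 → 0b11111110011 (binary)
0b11111110011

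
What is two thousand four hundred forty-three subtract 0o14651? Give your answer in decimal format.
Convert two thousand four hundred forty-three (English words) → 2×1000 + 4×100 + 43 = 2443 (decimal)
Convert 0o14651 (octal) → 1×4096 + 4×512 + 6×64 + 5×8 + 1 = 6569 (decimal)
Compute 2443 - 6569 = -4126
-4126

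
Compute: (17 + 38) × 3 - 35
Parentheses first: 17 + 38 = 55
Multiply: 55 × 3 = 165
Subtract: 165 - 35 = 130
130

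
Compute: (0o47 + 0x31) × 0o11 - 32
Convert 0o47 (octal) → 4×8 + 7 = 39 (decimal)
Convert 0x31 (hexadecimal) → 3×16 + 1 = 49 (decimal)
Convert 0o11 (octal) → 1×8 + 1 = 9 (decimal)
Expression in decimal: (39 + 49) × 9 - 32
Parentheses first: 39 + 49 = 88
Multiply: 88 × 9 = 792
Subtract: 792 - 32 = 760
760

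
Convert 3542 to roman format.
Convert 3542 (decimal) → 3542 = 1000 + 1000 + 1000 + 500 + 40 + 1 + 1 → MMMDXLII (Roman numeral)
MMMDXLII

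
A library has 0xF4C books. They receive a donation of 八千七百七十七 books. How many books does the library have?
Convert 0xF4C (hexadecimal) → 15×256 + 4×16 + 12 = 3916 (decimal)
Convert 八千七百七十七 (Chinese numeral) → 8×1000 + 7×100 + 7×10 + 7 = 8777 (decimal)
Compute 3916 + 8777 = 12693
12693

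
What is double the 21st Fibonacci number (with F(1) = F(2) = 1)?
The 21st Fibonacci number (with F(1) = F(2) = 1) = 10946
Compute 10946 × 2 = 21892
21892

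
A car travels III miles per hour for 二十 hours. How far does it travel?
Convert III (Roman numeral) → 1 + 1 + 1 = 3 (decimal)
Convert 二十 (Chinese numeral) → 2×10 = 20 (decimal)
Compute 3 × 20 = 60
60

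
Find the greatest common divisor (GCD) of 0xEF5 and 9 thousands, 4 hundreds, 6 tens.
Convert 0xEF5 (hexadecimal) → 14×256 + 15×16 + 5 = 3829 (decimal)
Convert 9 thousands, 4 hundreds, 6 tens (place-value notation) → 9×1000 + 4×100 + 6×10 = 9460 (decimal)
Compute gcd(3829, 9460) = 1
1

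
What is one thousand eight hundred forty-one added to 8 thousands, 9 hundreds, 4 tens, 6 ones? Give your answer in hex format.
Convert one thousand eight hundred forty-one (English words) → 1×1000 + 8×100 + 41 = 1841 (decimal)
Convert 8 thousands, 9 hundreds, 4 tens, 6 ones (place-value notation) → 8×1000 + 9×100 + 4×10 + 6 = 8946 (decimal)
Compute 1841 + 8946 = 10787
Convert 10787 (decimal) → 10787 = 2×4096 + 10×256 + 2×16 + 3 → 0x2A23 (hexadecimal)
0x2A23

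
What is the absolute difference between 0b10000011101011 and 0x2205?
Convert 0b10000011101011 (binary) → 8192 + 128 + 64 + 32 + 8 + 2 + 1 = 8427 (decimal)
Convert 0x2205 (hexadecimal) → 2×4096 + 2×256 + 5 = 8709 (decimal)
Compute |8427 - 8709| = 282
282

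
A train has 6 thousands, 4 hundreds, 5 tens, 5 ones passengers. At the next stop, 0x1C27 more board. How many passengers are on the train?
Convert 6 thousands, 4 hundreds, 5 tens, 5 ones (place-value notation) → 6×1000 + 4×100 + 5×10 + 5 = 6455 (decimal)
Convert 0x1C27 (hexadecimal) → 1×4096 + 12×256 + 2×16 + 7 = 7207 (decimal)
Compute 6455 + 7207 = 13662
13662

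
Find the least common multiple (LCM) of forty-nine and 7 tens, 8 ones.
Convert forty-nine (English words) → 49 (decimal)
Convert 7 tens, 8 ones (place-value notation) → 7×10 + 8 = 78 (decimal)
Compute lcm(49, 78) = 3822
3822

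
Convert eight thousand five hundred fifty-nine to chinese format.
Convert eight thousand five hundred fifty-nine (English words) → 8×1000 + 5×100 + 59 = 8559 (decimal)
Convert 8559 (decimal) → 8559 = 8×1000 + 5×100 + 5×10 + 9 → 八千五百五十九 (Chinese numeral)
八千五百五十九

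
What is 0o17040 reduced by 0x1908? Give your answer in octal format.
Convert 0o17040 (octal) → 1×4096 + 7×512 + 4×8 = 7712 (decimal)
Convert 0x1908 (hexadecimal) → 1×4096 + 9×256 + 8 = 6408 (decimal)
Compute 7712 - 6408 = 1304
Convert 1304 (decimal) → 1304 = 2×512 + 4×64 + 3×8 → 0o2430 (octal)
0o2430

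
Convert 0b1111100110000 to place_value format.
Convert 0b1111100110000 (binary) → 4096 + 2048 + 1024 + 512 + 256 + 32 + 16 = 7984 (decimal)
Convert 7984 (decimal) → 7984 = 7×1000 + 9×100 + 8×10 + 4 → 7 thousands, 9 hundreds, 8 tens, 4 ones (place-value notation)
7 thousands, 9 hundreds, 8 tens, 4 ones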